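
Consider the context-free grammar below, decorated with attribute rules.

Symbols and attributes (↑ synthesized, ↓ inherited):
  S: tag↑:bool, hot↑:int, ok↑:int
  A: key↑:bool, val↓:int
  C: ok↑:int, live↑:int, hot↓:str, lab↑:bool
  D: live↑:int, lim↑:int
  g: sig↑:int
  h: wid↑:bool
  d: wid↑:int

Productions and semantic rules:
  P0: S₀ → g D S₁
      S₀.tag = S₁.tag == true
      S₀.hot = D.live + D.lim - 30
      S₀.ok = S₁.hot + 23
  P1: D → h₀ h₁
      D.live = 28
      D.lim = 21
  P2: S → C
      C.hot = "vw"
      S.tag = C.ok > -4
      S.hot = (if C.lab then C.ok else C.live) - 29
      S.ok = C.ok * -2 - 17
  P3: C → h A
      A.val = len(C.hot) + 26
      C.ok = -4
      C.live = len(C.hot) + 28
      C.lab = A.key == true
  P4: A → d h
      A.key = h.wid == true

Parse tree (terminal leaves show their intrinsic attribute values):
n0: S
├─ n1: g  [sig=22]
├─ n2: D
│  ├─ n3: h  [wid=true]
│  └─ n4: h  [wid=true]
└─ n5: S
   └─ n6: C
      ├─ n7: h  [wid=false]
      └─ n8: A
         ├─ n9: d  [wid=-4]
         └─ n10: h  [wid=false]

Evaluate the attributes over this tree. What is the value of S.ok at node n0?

24

1. n1.sig = 22  [terminal]
2. n3.wid = true  [terminal]
3. n4.wid = true  [terminal]
4. n2.live = 28  [28]
5. n2.lim = 21  [21]
6. n6.hot = "vw"  ["vw"]
7. n7.wid = false  [terminal]
8. n8.val = 28  [len(C.hot) + 26]
9. n9.wid = -4  [terminal]
10. n10.wid = false  [terminal]
11. n8.key = false  [h.wid == true]
12. n6.ok = -4  [-4]
13. n6.live = 30  [len(C.hot) + 28]
14. n6.lab = false  [A.key == true]
15. n5.tag = false  [C.ok > -4]
16. n5.hot = 1  [(if C.lab then C.ok else C.live) - 29]
17. n5.ok = -9  [C.ok * -2 - 17]
18. n0.tag = false  [S₁.tag == true]
19. n0.hot = 19  [D.live + D.lim - 30]
20. n0.ok = 24  [S₁.hot + 23]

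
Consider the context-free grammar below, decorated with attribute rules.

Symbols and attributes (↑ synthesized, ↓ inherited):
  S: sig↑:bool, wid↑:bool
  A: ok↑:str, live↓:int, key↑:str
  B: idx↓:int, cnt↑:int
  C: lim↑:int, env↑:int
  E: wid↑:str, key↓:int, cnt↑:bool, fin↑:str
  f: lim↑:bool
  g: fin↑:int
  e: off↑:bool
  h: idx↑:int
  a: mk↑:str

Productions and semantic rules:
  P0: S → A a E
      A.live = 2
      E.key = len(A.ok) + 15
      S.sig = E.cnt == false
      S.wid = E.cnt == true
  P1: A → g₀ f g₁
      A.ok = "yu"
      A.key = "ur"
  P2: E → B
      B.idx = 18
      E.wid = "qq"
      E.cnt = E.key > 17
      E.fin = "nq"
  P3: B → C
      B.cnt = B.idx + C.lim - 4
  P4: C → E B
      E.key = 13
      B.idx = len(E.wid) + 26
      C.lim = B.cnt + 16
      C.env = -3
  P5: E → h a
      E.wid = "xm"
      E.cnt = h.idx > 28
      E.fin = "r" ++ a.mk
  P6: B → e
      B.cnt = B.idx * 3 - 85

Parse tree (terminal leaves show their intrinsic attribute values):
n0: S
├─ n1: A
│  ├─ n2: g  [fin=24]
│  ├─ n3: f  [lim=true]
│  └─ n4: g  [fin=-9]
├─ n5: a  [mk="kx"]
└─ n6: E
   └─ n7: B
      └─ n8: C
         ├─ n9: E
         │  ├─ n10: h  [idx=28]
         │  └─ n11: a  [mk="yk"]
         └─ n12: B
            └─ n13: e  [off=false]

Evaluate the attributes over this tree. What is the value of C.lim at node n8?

15

1. n1.live = 2  [2]
2. n2.fin = 24  [terminal]
3. n3.lim = true  [terminal]
4. n4.fin = -9  [terminal]
5. n1.ok = "yu"  ["yu"]
6. n1.key = "ur"  ["ur"]
7. n5.mk = "kx"  [terminal]
8. n6.key = 17  [len(A.ok) + 15]
9. n7.idx = 18  [18]
10. n9.key = 13  [13]
11. n10.idx = 28  [terminal]
12. n11.mk = "yk"  [terminal]
13. n9.wid = "xm"  ["xm"]
14. n9.cnt = false  [h.idx > 28]
15. n9.fin = "ryk"  ["r" ++ a.mk]
16. n12.idx = 28  [len(E.wid) + 26]
17. n13.off = false  [terminal]
18. n12.cnt = -1  [B.idx * 3 - 85]
19. n8.lim = 15  [B.cnt + 16]
20. n8.env = -3  [-3]
21. n7.cnt = 29  [B.idx + C.lim - 4]
22. n6.wid = "qq"  ["qq"]
23. n6.cnt = false  [E.key > 17]
24. n6.fin = "nq"  ["nq"]
25. n0.sig = true  [E.cnt == false]
26. n0.wid = false  [E.cnt == true]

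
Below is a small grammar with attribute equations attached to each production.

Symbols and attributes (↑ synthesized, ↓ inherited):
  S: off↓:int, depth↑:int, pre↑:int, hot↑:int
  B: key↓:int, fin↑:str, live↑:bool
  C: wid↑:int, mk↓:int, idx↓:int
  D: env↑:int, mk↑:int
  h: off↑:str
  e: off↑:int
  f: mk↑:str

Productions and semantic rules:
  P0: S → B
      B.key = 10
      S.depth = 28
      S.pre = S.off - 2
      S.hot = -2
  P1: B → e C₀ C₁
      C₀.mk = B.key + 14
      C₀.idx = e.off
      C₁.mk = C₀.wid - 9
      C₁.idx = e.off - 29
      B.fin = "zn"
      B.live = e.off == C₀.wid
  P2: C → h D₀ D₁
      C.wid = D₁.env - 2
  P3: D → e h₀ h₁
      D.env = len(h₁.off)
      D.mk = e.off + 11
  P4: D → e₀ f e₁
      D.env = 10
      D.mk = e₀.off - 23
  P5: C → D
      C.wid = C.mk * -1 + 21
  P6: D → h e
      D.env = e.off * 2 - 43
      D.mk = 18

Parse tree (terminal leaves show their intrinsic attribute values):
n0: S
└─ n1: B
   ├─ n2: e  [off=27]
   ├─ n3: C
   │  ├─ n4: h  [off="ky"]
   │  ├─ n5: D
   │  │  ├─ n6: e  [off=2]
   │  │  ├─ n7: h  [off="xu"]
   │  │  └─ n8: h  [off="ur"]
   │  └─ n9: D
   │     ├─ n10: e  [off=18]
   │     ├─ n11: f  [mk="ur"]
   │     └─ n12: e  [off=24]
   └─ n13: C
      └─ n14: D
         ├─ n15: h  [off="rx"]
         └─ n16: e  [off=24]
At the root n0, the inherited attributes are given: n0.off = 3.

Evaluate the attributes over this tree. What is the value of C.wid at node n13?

22

1. n0.off = 3  [given at root]
2. n1.key = 10  [10]
3. n2.off = 27  [terminal]
4. n3.mk = 24  [B.key + 14]
5. n3.idx = 27  [e.off]
6. n4.off = "ky"  [terminal]
7. n6.off = 2  [terminal]
8. n7.off = "xu"  [terminal]
9. n8.off = "ur"  [terminal]
10. n5.env = 2  [len(h₁.off)]
11. n5.mk = 13  [e.off + 11]
12. n10.off = 18  [terminal]
13. n11.mk = "ur"  [terminal]
14. n12.off = 24  [terminal]
15. n9.env = 10  [10]
16. n9.mk = -5  [e₀.off - 23]
17. n3.wid = 8  [D₁.env - 2]
18. n13.mk = -1  [C₀.wid - 9]
19. n13.idx = -2  [e.off - 29]
20. n15.off = "rx"  [terminal]
21. n16.off = 24  [terminal]
22. n14.env = 5  [e.off * 2 - 43]
23. n14.mk = 18  [18]
24. n13.wid = 22  [C.mk * -1 + 21]
25. n1.fin = "zn"  ["zn"]
26. n1.live = false  [e.off == C₀.wid]
27. n0.depth = 28  [28]
28. n0.pre = 1  [S.off - 2]
29. n0.hot = -2  [-2]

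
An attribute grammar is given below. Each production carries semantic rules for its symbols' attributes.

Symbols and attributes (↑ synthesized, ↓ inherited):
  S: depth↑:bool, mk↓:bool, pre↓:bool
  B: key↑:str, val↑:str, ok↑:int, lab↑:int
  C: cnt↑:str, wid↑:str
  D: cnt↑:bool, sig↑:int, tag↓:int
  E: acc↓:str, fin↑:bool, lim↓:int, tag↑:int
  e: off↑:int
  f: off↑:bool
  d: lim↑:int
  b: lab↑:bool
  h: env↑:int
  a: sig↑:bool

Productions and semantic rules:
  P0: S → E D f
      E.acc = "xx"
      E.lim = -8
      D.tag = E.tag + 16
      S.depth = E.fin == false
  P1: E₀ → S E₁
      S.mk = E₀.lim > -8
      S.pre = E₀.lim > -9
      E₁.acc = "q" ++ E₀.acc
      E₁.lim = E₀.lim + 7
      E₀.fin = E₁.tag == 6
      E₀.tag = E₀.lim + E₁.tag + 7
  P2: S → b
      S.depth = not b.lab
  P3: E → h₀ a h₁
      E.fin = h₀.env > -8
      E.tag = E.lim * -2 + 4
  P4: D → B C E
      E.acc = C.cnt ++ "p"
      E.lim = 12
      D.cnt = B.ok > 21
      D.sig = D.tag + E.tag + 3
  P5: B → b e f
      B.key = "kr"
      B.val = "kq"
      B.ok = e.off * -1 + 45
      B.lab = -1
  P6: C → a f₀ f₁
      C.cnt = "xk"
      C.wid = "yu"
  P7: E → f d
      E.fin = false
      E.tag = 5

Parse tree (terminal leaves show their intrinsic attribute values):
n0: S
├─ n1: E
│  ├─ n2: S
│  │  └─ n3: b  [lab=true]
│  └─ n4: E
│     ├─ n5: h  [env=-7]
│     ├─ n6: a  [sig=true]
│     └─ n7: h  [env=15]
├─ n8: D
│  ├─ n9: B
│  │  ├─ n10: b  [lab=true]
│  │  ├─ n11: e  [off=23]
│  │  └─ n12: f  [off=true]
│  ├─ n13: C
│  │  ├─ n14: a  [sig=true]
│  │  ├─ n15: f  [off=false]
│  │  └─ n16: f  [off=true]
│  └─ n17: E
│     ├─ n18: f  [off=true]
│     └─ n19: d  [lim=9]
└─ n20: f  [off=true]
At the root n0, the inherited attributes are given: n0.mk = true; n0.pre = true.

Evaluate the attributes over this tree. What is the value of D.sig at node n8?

1. n0.mk = true  [given at root]
2. n0.pre = true  [given at root]
3. n1.acc = "xx"  ["xx"]
4. n1.lim = -8  [-8]
5. n2.mk = false  [E₀.lim > -8]
6. n2.pre = true  [E₀.lim > -9]
7. n3.lab = true  [terminal]
8. n2.depth = false  [not b.lab]
9. n4.acc = "qxx"  ["q" ++ E₀.acc]
10. n4.lim = -1  [E₀.lim + 7]
11. n5.env = -7  [terminal]
12. n6.sig = true  [terminal]
13. n7.env = 15  [terminal]
14. n4.fin = true  [h₀.env > -8]
15. n4.tag = 6  [E.lim * -2 + 4]
16. n1.fin = true  [E₁.tag == 6]
17. n1.tag = 5  [E₀.lim + E₁.tag + 7]
18. n8.tag = 21  [E.tag + 16]
19. n10.lab = true  [terminal]
20. n11.off = 23  [terminal]
21. n12.off = true  [terminal]
22. n9.key = "kr"  ["kr"]
23. n9.val = "kq"  ["kq"]
24. n9.ok = 22  [e.off * -1 + 45]
25. n9.lab = -1  [-1]
26. n14.sig = true  [terminal]
27. n15.off = false  [terminal]
28. n16.off = true  [terminal]
29. n13.cnt = "xk"  ["xk"]
30. n13.wid = "yu"  ["yu"]
31. n17.acc = "xkp"  [C.cnt ++ "p"]
32. n17.lim = 12  [12]
33. n18.off = true  [terminal]
34. n19.lim = 9  [terminal]
35. n17.fin = false  [false]
36. n17.tag = 5  [5]
37. n8.cnt = true  [B.ok > 21]
38. n8.sig = 29  [D.tag + E.tag + 3]
39. n20.off = true  [terminal]
40. n0.depth = false  [E.fin == false]

29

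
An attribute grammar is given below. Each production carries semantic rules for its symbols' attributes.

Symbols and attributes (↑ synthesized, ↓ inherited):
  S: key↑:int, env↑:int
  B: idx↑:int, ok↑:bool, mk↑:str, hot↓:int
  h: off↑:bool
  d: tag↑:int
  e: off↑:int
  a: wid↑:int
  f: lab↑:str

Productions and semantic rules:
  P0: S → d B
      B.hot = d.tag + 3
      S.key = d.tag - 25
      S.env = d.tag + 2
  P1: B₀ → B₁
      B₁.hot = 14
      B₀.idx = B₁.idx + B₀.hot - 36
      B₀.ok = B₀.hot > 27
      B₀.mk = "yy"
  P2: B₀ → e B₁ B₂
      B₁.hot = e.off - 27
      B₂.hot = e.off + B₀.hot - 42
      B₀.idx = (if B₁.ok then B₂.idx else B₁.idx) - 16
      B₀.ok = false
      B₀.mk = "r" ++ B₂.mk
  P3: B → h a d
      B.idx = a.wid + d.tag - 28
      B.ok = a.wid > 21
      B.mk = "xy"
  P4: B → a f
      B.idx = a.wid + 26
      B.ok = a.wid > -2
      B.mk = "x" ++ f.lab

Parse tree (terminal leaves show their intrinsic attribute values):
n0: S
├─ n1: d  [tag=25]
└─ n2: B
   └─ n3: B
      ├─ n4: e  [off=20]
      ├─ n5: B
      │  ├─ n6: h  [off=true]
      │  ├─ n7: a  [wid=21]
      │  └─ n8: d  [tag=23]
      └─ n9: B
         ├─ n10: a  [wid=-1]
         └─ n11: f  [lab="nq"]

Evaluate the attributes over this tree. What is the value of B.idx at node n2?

1. n1.tag = 25  [terminal]
2. n2.hot = 28  [d.tag + 3]
3. n3.hot = 14  [14]
4. n4.off = 20  [terminal]
5. n5.hot = -7  [e.off - 27]
6. n6.off = true  [terminal]
7. n7.wid = 21  [terminal]
8. n8.tag = 23  [terminal]
9. n5.idx = 16  [a.wid + d.tag - 28]
10. n5.ok = false  [a.wid > 21]
11. n5.mk = "xy"  ["xy"]
12. n9.hot = -8  [e.off + B₀.hot - 42]
13. n10.wid = -1  [terminal]
14. n11.lab = "nq"  [terminal]
15. n9.idx = 25  [a.wid + 26]
16. n9.ok = true  [a.wid > -2]
17. n9.mk = "xnq"  ["x" ++ f.lab]
18. n3.idx = 0  [(if B₁.ok then B₂.idx else B₁.idx) - 16]
19. n3.ok = false  [false]
20. n3.mk = "rxnq"  ["r" ++ B₂.mk]
21. n2.idx = -8  [B₁.idx + B₀.hot - 36]
22. n2.ok = true  [B₀.hot > 27]
23. n2.mk = "yy"  ["yy"]
24. n0.key = 0  [d.tag - 25]
25. n0.env = 27  [d.tag + 2]

-8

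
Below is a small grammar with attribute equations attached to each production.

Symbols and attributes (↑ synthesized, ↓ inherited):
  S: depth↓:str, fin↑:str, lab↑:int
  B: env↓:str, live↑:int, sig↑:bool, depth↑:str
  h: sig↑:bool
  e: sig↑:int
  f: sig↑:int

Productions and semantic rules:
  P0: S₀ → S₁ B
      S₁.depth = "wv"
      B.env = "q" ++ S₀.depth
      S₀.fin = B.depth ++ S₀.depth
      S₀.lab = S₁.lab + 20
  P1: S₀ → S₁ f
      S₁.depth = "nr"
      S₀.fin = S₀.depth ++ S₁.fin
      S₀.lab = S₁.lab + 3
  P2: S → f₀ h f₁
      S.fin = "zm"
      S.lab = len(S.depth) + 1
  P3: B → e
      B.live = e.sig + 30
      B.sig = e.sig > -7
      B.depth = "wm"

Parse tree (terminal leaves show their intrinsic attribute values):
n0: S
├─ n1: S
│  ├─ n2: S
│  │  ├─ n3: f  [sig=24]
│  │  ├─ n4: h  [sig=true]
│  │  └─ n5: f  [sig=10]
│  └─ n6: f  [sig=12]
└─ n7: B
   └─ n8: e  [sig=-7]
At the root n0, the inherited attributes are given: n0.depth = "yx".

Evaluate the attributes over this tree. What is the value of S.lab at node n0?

1. n0.depth = "yx"  [given at root]
2. n1.depth = "wv"  ["wv"]
3. n2.depth = "nr"  ["nr"]
4. n3.sig = 24  [terminal]
5. n4.sig = true  [terminal]
6. n5.sig = 10  [terminal]
7. n2.fin = "zm"  ["zm"]
8. n2.lab = 3  [len(S.depth) + 1]
9. n6.sig = 12  [terminal]
10. n1.fin = "wvzm"  [S₀.depth ++ S₁.fin]
11. n1.lab = 6  [S₁.lab + 3]
12. n7.env = "qyx"  ["q" ++ S₀.depth]
13. n8.sig = -7  [terminal]
14. n7.live = 23  [e.sig + 30]
15. n7.sig = false  [e.sig > -7]
16. n7.depth = "wm"  ["wm"]
17. n0.fin = "wmyx"  [B.depth ++ S₀.depth]
18. n0.lab = 26  [S₁.lab + 20]

26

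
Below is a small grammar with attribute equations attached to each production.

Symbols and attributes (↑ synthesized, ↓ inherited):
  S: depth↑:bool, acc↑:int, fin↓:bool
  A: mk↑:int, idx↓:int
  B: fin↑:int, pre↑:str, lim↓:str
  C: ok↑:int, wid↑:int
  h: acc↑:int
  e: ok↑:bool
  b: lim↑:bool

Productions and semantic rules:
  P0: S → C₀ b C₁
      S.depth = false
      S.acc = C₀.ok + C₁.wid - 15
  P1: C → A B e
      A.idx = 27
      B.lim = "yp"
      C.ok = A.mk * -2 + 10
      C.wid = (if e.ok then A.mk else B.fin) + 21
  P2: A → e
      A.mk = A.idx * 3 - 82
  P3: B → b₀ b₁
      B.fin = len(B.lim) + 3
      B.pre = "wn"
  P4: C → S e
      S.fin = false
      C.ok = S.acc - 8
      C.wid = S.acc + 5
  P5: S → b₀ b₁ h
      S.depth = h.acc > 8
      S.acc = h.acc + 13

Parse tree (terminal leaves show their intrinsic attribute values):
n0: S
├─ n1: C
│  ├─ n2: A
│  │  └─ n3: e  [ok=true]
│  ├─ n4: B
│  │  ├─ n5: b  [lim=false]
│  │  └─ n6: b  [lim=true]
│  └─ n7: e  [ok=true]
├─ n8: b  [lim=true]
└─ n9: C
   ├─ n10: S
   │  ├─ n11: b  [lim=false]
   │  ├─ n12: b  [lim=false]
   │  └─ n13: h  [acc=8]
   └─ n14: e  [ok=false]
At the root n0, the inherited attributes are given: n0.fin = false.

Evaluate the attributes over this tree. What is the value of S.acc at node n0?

23

1. n0.fin = false  [given at root]
2. n2.idx = 27  [27]
3. n3.ok = true  [terminal]
4. n2.mk = -1  [A.idx * 3 - 82]
5. n4.lim = "yp"  ["yp"]
6. n5.lim = false  [terminal]
7. n6.lim = true  [terminal]
8. n4.fin = 5  [len(B.lim) + 3]
9. n4.pre = "wn"  ["wn"]
10. n7.ok = true  [terminal]
11. n1.ok = 12  [A.mk * -2 + 10]
12. n1.wid = 20  [(if e.ok then A.mk else B.fin) + 21]
13. n8.lim = true  [terminal]
14. n10.fin = false  [false]
15. n11.lim = false  [terminal]
16. n12.lim = false  [terminal]
17. n13.acc = 8  [terminal]
18. n10.depth = false  [h.acc > 8]
19. n10.acc = 21  [h.acc + 13]
20. n14.ok = false  [terminal]
21. n9.ok = 13  [S.acc - 8]
22. n9.wid = 26  [S.acc + 5]
23. n0.depth = false  [false]
24. n0.acc = 23  [C₀.ok + C₁.wid - 15]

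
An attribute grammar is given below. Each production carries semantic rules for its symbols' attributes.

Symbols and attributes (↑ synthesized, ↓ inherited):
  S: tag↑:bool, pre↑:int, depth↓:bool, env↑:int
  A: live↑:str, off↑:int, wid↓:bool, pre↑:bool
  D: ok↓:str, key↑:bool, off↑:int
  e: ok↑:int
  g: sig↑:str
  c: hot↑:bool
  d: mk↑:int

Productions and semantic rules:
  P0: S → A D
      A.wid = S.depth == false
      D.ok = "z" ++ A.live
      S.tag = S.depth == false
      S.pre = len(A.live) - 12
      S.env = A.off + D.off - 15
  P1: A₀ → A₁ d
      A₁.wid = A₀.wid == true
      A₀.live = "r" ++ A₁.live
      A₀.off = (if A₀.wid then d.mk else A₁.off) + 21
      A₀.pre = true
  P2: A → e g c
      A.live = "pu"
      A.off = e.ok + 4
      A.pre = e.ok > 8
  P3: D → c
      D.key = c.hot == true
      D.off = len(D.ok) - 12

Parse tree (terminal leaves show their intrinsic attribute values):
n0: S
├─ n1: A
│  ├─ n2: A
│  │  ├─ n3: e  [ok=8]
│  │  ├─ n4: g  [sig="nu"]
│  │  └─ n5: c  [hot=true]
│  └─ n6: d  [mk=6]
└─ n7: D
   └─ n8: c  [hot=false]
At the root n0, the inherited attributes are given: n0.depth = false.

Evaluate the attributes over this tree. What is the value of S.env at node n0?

4

1. n0.depth = false  [given at root]
2. n1.wid = true  [S.depth == false]
3. n2.wid = true  [A₀.wid == true]
4. n3.ok = 8  [terminal]
5. n4.sig = "nu"  [terminal]
6. n5.hot = true  [terminal]
7. n2.live = "pu"  ["pu"]
8. n2.off = 12  [e.ok + 4]
9. n2.pre = false  [e.ok > 8]
10. n6.mk = 6  [terminal]
11. n1.live = "rpu"  ["r" ++ A₁.live]
12. n1.off = 27  [(if A₀.wid then d.mk else A₁.off) + 21]
13. n1.pre = true  [true]
14. n7.ok = "zrpu"  ["z" ++ A.live]
15. n8.hot = false  [terminal]
16. n7.key = false  [c.hot == true]
17. n7.off = -8  [len(D.ok) - 12]
18. n0.tag = true  [S.depth == false]
19. n0.pre = -9  [len(A.live) - 12]
20. n0.env = 4  [A.off + D.off - 15]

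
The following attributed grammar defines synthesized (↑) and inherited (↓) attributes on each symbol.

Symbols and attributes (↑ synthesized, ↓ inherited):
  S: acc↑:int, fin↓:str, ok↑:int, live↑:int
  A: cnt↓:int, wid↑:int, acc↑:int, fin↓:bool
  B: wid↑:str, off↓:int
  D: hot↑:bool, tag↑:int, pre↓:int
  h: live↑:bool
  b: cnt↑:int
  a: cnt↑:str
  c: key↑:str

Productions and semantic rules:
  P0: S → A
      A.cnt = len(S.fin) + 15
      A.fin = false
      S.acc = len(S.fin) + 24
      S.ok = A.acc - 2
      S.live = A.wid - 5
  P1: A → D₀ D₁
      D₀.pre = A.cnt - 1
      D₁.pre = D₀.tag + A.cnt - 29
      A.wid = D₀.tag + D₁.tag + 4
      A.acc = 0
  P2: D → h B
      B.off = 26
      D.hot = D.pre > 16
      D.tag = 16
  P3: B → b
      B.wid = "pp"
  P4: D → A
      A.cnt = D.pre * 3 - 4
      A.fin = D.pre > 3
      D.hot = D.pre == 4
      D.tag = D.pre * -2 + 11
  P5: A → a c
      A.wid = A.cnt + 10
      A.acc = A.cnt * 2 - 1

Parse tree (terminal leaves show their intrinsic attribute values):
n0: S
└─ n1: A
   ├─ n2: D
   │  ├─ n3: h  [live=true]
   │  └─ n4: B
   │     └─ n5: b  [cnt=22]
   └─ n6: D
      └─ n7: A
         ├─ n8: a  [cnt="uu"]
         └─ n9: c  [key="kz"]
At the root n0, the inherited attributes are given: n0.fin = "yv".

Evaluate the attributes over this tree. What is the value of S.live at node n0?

1. n0.fin = "yv"  [given at root]
2. n1.cnt = 17  [len(S.fin) + 15]
3. n1.fin = false  [false]
4. n2.pre = 16  [A.cnt - 1]
5. n3.live = true  [terminal]
6. n4.off = 26  [26]
7. n5.cnt = 22  [terminal]
8. n4.wid = "pp"  ["pp"]
9. n2.hot = false  [D.pre > 16]
10. n2.tag = 16  [16]
11. n6.pre = 4  [D₀.tag + A.cnt - 29]
12. n7.cnt = 8  [D.pre * 3 - 4]
13. n7.fin = true  [D.pre > 3]
14. n8.cnt = "uu"  [terminal]
15. n9.key = "kz"  [terminal]
16. n7.wid = 18  [A.cnt + 10]
17. n7.acc = 15  [A.cnt * 2 - 1]
18. n6.hot = true  [D.pre == 4]
19. n6.tag = 3  [D.pre * -2 + 11]
20. n1.wid = 23  [D₀.tag + D₁.tag + 4]
21. n1.acc = 0  [0]
22. n0.acc = 26  [len(S.fin) + 24]
23. n0.ok = -2  [A.acc - 2]
24. n0.live = 18  [A.wid - 5]

18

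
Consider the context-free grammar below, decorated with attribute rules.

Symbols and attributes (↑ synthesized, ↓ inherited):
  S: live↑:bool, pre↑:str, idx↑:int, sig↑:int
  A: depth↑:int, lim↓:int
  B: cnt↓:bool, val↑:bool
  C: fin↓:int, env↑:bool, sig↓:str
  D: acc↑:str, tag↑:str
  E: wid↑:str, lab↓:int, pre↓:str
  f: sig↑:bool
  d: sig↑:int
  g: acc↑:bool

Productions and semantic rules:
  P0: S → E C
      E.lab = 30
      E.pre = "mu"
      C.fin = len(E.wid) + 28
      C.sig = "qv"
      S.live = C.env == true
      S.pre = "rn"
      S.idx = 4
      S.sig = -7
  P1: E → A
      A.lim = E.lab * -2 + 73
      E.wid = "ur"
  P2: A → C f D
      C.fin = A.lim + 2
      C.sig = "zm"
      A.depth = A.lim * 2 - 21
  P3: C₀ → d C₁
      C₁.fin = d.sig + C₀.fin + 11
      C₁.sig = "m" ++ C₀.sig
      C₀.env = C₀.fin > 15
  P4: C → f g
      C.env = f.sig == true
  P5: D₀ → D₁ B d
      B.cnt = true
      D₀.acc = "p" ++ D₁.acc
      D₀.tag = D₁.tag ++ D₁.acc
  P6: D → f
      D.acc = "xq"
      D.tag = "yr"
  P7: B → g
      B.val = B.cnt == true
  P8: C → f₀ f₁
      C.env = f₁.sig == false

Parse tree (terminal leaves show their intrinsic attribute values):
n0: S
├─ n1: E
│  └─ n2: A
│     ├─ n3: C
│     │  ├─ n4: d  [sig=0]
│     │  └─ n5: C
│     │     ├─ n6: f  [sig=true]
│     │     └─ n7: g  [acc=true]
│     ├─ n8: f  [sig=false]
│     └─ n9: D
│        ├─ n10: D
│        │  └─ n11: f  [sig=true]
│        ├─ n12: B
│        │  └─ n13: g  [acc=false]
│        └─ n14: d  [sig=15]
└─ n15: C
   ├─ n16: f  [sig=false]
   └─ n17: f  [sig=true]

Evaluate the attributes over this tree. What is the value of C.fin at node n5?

26

1. n1.lab = 30  [30]
2. n1.pre = "mu"  ["mu"]
3. n2.lim = 13  [E.lab * -2 + 73]
4. n3.fin = 15  [A.lim + 2]
5. n3.sig = "zm"  ["zm"]
6. n4.sig = 0  [terminal]
7. n5.fin = 26  [d.sig + C₀.fin + 11]
8. n5.sig = "mzm"  ["m" ++ C₀.sig]
9. n6.sig = true  [terminal]
10. n7.acc = true  [terminal]
11. n5.env = true  [f.sig == true]
12. n3.env = false  [C₀.fin > 15]
13. n8.sig = false  [terminal]
14. n11.sig = true  [terminal]
15. n10.acc = "xq"  ["xq"]
16. n10.tag = "yr"  ["yr"]
17. n12.cnt = true  [true]
18. n13.acc = false  [terminal]
19. n12.val = true  [B.cnt == true]
20. n14.sig = 15  [terminal]
21. n9.acc = "pxq"  ["p" ++ D₁.acc]
22. n9.tag = "yrxq"  [D₁.tag ++ D₁.acc]
23. n2.depth = 5  [A.lim * 2 - 21]
24. n1.wid = "ur"  ["ur"]
25. n15.fin = 30  [len(E.wid) + 28]
26. n15.sig = "qv"  ["qv"]
27. n16.sig = false  [terminal]
28. n17.sig = true  [terminal]
29. n15.env = false  [f₁.sig == false]
30. n0.live = false  [C.env == true]
31. n0.pre = "rn"  ["rn"]
32. n0.idx = 4  [4]
33. n0.sig = -7  [-7]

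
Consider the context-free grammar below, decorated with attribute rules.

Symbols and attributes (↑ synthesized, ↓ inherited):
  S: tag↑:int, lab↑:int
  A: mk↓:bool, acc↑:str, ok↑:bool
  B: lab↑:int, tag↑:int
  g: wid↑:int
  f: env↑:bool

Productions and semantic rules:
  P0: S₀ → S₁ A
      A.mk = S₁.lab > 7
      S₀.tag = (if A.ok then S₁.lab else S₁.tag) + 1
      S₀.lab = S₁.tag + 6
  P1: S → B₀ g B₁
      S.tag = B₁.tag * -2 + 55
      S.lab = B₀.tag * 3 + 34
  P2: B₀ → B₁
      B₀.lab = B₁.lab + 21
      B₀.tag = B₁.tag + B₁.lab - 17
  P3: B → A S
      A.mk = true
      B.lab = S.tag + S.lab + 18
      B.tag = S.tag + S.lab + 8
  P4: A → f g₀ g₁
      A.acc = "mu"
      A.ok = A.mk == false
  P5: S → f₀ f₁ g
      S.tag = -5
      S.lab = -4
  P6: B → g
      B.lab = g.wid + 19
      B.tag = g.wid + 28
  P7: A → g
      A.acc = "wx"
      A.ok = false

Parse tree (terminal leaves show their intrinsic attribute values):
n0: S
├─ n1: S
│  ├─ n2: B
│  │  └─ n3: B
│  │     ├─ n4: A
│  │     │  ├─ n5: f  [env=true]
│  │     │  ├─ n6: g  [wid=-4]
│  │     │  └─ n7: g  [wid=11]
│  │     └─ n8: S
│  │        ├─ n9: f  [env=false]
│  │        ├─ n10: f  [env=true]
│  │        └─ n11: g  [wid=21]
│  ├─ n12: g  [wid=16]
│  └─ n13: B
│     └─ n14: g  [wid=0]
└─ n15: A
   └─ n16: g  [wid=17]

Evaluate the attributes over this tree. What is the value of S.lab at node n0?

1. n4.mk = true  [true]
2. n5.env = true  [terminal]
3. n6.wid = -4  [terminal]
4. n7.wid = 11  [terminal]
5. n4.acc = "mu"  ["mu"]
6. n4.ok = false  [A.mk == false]
7. n9.env = false  [terminal]
8. n10.env = true  [terminal]
9. n11.wid = 21  [terminal]
10. n8.tag = -5  [-5]
11. n8.lab = -4  [-4]
12. n3.lab = 9  [S.tag + S.lab + 18]
13. n3.tag = -1  [S.tag + S.lab + 8]
14. n2.lab = 30  [B₁.lab + 21]
15. n2.tag = -9  [B₁.tag + B₁.lab - 17]
16. n12.wid = 16  [terminal]
17. n14.wid = 0  [terminal]
18. n13.lab = 19  [g.wid + 19]
19. n13.tag = 28  [g.wid + 28]
20. n1.tag = -1  [B₁.tag * -2 + 55]
21. n1.lab = 7  [B₀.tag * 3 + 34]
22. n15.mk = false  [S₁.lab > 7]
23. n16.wid = 17  [terminal]
24. n15.acc = "wx"  ["wx"]
25. n15.ok = false  [false]
26. n0.tag = 0  [(if A.ok then S₁.lab else S₁.tag) + 1]
27. n0.lab = 5  [S₁.tag + 6]

5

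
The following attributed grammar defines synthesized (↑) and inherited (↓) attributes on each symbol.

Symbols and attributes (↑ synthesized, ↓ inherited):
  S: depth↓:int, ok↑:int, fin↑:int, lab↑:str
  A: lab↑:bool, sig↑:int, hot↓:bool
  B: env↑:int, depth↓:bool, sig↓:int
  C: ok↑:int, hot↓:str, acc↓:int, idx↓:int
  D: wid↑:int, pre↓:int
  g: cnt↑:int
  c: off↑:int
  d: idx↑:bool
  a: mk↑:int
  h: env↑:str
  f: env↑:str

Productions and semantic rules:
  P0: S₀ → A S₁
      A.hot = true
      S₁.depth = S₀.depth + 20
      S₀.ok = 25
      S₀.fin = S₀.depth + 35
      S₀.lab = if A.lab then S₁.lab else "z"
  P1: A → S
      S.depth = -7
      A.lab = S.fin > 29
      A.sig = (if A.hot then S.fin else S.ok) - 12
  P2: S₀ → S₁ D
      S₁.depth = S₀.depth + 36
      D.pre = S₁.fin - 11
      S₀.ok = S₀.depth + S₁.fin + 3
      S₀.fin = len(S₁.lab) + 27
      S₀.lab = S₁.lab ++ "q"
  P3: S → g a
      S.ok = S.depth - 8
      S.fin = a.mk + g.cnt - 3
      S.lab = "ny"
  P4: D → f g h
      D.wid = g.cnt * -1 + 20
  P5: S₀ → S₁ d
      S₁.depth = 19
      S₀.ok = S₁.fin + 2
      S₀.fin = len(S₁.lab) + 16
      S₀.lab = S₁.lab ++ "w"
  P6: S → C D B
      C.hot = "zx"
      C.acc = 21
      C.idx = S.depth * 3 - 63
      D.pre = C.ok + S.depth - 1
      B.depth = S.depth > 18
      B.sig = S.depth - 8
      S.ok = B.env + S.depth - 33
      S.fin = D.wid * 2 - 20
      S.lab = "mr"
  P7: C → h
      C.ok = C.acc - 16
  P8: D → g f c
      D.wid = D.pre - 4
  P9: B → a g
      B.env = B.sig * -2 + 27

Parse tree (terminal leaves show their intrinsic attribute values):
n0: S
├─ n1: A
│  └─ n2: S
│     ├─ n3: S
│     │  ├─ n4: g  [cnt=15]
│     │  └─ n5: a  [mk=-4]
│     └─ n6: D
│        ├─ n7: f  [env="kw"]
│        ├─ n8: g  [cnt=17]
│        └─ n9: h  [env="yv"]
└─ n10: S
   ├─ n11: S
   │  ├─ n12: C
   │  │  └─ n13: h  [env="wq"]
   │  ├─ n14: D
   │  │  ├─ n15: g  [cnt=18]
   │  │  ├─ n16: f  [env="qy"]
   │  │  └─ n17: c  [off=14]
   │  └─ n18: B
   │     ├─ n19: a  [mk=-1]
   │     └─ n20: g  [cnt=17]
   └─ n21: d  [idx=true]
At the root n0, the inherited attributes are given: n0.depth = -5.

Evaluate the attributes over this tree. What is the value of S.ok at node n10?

1. n0.depth = -5  [given at root]
2. n1.hot = true  [true]
3. n2.depth = -7  [-7]
4. n3.depth = 29  [S₀.depth + 36]
5. n4.cnt = 15  [terminal]
6. n5.mk = -4  [terminal]
7. n3.ok = 21  [S.depth - 8]
8. n3.fin = 8  [a.mk + g.cnt - 3]
9. n3.lab = "ny"  ["ny"]
10. n6.pre = -3  [S₁.fin - 11]
11. n7.env = "kw"  [terminal]
12. n8.cnt = 17  [terminal]
13. n9.env = "yv"  [terminal]
14. n6.wid = 3  [g.cnt * -1 + 20]
15. n2.ok = 4  [S₀.depth + S₁.fin + 3]
16. n2.fin = 29  [len(S₁.lab) + 27]
17. n2.lab = "nyq"  [S₁.lab ++ "q"]
18. n1.lab = false  [S.fin > 29]
19. n1.sig = 17  [(if A.hot then S.fin else S.ok) - 12]
20. n10.depth = 15  [S₀.depth + 20]
21. n11.depth = 19  [19]
22. n12.hot = "zx"  ["zx"]
23. n12.acc = 21  [21]
24. n12.idx = -6  [S.depth * 3 - 63]
25. n13.env = "wq"  [terminal]
26. n12.ok = 5  [C.acc - 16]
27. n14.pre = 23  [C.ok + S.depth - 1]
28. n15.cnt = 18  [terminal]
29. n16.env = "qy"  [terminal]
30. n17.off = 14  [terminal]
31. n14.wid = 19  [D.pre - 4]
32. n18.depth = true  [S.depth > 18]
33. n18.sig = 11  [S.depth - 8]
34. n19.mk = -1  [terminal]
35. n20.cnt = 17  [terminal]
36. n18.env = 5  [B.sig * -2 + 27]
37. n11.ok = -9  [B.env + S.depth - 33]
38. n11.fin = 18  [D.wid * 2 - 20]
39. n11.lab = "mr"  ["mr"]
40. n21.idx = true  [terminal]
41. n10.ok = 20  [S₁.fin + 2]
42. n10.fin = 18  [len(S₁.lab) + 16]
43. n10.lab = "mrw"  [S₁.lab ++ "w"]
44. n0.ok = 25  [25]
45. n0.fin = 30  [S₀.depth + 35]
46. n0.lab = "z"  [if A.lab then S₁.lab else "z"]

20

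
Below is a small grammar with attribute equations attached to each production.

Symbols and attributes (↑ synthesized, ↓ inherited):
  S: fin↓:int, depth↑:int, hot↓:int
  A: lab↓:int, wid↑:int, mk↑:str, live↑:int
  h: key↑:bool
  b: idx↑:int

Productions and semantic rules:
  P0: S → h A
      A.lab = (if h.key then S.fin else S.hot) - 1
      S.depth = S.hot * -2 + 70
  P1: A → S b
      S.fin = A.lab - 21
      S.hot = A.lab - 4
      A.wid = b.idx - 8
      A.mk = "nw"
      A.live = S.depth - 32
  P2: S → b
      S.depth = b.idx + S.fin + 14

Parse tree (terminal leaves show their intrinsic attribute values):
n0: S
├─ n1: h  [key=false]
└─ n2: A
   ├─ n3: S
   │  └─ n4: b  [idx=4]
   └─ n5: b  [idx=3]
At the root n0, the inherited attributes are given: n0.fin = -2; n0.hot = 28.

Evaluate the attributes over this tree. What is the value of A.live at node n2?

-8

1. n0.fin = -2  [given at root]
2. n0.hot = 28  [given at root]
3. n1.key = false  [terminal]
4. n2.lab = 27  [(if h.key then S.fin else S.hot) - 1]
5. n3.fin = 6  [A.lab - 21]
6. n3.hot = 23  [A.lab - 4]
7. n4.idx = 4  [terminal]
8. n3.depth = 24  [b.idx + S.fin + 14]
9. n5.idx = 3  [terminal]
10. n2.wid = -5  [b.idx - 8]
11. n2.mk = "nw"  ["nw"]
12. n2.live = -8  [S.depth - 32]
13. n0.depth = 14  [S.hot * -2 + 70]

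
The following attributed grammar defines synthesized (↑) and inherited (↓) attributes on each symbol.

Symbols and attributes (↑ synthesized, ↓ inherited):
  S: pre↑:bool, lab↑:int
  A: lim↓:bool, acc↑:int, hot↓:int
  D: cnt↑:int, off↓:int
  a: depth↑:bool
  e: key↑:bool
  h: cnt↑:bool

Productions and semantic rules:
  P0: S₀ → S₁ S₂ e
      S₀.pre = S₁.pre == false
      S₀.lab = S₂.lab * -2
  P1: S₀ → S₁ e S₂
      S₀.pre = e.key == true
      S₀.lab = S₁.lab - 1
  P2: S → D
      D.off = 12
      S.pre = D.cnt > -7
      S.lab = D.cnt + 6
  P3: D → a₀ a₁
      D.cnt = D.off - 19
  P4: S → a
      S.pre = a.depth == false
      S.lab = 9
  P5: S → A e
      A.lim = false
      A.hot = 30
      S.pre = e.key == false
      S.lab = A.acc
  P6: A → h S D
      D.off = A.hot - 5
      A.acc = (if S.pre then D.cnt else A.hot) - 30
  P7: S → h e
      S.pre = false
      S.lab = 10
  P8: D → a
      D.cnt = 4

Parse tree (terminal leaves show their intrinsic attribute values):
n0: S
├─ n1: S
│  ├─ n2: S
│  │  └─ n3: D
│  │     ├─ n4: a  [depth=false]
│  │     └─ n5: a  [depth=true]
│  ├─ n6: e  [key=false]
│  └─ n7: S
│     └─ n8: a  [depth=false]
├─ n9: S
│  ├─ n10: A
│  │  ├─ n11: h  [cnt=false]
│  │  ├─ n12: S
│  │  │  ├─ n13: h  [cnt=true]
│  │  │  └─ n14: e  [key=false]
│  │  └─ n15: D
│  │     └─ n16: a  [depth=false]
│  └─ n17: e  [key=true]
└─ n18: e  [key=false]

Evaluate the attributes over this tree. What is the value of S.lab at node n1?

1. n3.off = 12  [12]
2. n4.depth = false  [terminal]
3. n5.depth = true  [terminal]
4. n3.cnt = -7  [D.off - 19]
5. n2.pre = false  [D.cnt > -7]
6. n2.lab = -1  [D.cnt + 6]
7. n6.key = false  [terminal]
8. n8.depth = false  [terminal]
9. n7.pre = true  [a.depth == false]
10. n7.lab = 9  [9]
11. n1.pre = false  [e.key == true]
12. n1.lab = -2  [S₁.lab - 1]
13. n10.lim = false  [false]
14. n10.hot = 30  [30]
15. n11.cnt = false  [terminal]
16. n13.cnt = true  [terminal]
17. n14.key = false  [terminal]
18. n12.pre = false  [false]
19. n12.lab = 10  [10]
20. n15.off = 25  [A.hot - 5]
21. n16.depth = false  [terminal]
22. n15.cnt = 4  [4]
23. n10.acc = 0  [(if S.pre then D.cnt else A.hot) - 30]
24. n17.key = true  [terminal]
25. n9.pre = false  [e.key == false]
26. n9.lab = 0  [A.acc]
27. n18.key = false  [terminal]
28. n0.pre = true  [S₁.pre == false]
29. n0.lab = 0  [S₂.lab * -2]

-2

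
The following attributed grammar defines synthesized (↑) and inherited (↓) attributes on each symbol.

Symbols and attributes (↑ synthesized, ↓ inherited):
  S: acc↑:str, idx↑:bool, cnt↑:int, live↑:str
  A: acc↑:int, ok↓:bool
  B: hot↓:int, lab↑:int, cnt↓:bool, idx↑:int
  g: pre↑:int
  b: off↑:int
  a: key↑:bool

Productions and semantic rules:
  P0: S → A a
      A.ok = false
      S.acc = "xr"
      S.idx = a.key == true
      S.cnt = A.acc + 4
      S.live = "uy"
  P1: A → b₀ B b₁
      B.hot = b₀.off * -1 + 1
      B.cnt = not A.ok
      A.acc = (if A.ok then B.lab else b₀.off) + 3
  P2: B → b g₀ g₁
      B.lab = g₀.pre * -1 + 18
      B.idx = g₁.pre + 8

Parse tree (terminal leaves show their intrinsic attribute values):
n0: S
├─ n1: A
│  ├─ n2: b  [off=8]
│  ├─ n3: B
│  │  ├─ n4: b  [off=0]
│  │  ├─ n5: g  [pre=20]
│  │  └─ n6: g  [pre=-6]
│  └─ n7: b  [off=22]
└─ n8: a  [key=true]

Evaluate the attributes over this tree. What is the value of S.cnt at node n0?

15

1. n1.ok = false  [false]
2. n2.off = 8  [terminal]
3. n3.hot = -7  [b₀.off * -1 + 1]
4. n3.cnt = true  [not A.ok]
5. n4.off = 0  [terminal]
6. n5.pre = 20  [terminal]
7. n6.pre = -6  [terminal]
8. n3.lab = -2  [g₀.pre * -1 + 18]
9. n3.idx = 2  [g₁.pre + 8]
10. n7.off = 22  [terminal]
11. n1.acc = 11  [(if A.ok then B.lab else b₀.off) + 3]
12. n8.key = true  [terminal]
13. n0.acc = "xr"  ["xr"]
14. n0.idx = true  [a.key == true]
15. n0.cnt = 15  [A.acc + 4]
16. n0.live = "uy"  ["uy"]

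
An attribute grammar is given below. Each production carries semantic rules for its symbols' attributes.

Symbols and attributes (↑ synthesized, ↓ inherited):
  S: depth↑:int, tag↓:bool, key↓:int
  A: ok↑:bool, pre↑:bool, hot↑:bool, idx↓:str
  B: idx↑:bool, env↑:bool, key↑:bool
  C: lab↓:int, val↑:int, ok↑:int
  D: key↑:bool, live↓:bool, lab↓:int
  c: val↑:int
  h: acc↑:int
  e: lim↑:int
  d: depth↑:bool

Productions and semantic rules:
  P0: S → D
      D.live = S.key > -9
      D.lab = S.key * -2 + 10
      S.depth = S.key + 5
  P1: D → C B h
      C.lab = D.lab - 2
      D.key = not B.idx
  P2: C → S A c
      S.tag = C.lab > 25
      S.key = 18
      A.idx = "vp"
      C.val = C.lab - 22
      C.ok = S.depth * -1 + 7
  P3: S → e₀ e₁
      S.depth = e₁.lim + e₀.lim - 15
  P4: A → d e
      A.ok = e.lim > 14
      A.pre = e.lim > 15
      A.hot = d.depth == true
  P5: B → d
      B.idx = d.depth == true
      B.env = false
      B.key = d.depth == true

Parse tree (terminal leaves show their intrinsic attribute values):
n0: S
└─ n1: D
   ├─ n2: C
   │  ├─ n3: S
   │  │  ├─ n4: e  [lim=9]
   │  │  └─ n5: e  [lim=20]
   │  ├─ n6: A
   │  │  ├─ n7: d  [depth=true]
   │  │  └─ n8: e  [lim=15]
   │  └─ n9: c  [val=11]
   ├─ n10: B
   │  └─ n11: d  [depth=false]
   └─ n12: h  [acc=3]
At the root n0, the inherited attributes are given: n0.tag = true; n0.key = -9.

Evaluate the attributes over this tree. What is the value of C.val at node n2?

4

1. n0.tag = true  [given at root]
2. n0.key = -9  [given at root]
3. n1.live = false  [S.key > -9]
4. n1.lab = 28  [S.key * -2 + 10]
5. n2.lab = 26  [D.lab - 2]
6. n3.tag = true  [C.lab > 25]
7. n3.key = 18  [18]
8. n4.lim = 9  [terminal]
9. n5.lim = 20  [terminal]
10. n3.depth = 14  [e₁.lim + e₀.lim - 15]
11. n6.idx = "vp"  ["vp"]
12. n7.depth = true  [terminal]
13. n8.lim = 15  [terminal]
14. n6.ok = true  [e.lim > 14]
15. n6.pre = false  [e.lim > 15]
16. n6.hot = true  [d.depth == true]
17. n9.val = 11  [terminal]
18. n2.val = 4  [C.lab - 22]
19. n2.ok = -7  [S.depth * -1 + 7]
20. n11.depth = false  [terminal]
21. n10.idx = false  [d.depth == true]
22. n10.env = false  [false]
23. n10.key = false  [d.depth == true]
24. n12.acc = 3  [terminal]
25. n1.key = true  [not B.idx]
26. n0.depth = -4  [S.key + 5]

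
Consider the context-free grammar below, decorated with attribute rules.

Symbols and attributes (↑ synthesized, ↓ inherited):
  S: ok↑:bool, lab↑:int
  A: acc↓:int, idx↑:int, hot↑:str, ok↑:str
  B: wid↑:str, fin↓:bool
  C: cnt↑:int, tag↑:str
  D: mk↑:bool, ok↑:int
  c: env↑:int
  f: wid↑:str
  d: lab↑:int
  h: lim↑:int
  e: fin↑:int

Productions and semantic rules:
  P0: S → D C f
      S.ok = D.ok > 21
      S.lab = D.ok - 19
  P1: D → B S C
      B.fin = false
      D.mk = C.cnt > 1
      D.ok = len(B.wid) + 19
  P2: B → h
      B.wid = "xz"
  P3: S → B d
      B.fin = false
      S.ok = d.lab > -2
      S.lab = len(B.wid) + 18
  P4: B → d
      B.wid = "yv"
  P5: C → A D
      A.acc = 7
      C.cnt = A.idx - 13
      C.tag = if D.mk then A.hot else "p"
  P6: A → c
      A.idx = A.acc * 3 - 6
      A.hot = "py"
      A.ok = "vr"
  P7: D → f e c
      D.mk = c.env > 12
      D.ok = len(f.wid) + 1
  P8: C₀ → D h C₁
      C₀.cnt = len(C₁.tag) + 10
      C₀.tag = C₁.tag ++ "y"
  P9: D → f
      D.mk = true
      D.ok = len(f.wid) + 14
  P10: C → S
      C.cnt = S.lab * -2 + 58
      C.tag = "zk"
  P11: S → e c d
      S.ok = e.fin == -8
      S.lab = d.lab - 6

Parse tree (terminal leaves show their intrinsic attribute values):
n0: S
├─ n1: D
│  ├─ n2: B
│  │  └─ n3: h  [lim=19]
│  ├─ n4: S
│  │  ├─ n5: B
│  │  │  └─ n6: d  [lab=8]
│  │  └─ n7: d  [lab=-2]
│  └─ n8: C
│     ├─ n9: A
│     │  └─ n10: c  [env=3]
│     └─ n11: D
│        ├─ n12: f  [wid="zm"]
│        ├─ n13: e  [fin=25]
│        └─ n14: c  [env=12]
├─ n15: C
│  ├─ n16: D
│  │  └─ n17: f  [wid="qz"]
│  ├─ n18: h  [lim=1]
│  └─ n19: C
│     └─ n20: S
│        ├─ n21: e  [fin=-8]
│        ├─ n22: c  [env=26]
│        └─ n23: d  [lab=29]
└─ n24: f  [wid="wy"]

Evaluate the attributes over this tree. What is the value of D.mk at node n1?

true

1. n2.fin = false  [false]
2. n3.lim = 19  [terminal]
3. n2.wid = "xz"  ["xz"]
4. n5.fin = false  [false]
5. n6.lab = 8  [terminal]
6. n5.wid = "yv"  ["yv"]
7. n7.lab = -2  [terminal]
8. n4.ok = false  [d.lab > -2]
9. n4.lab = 20  [len(B.wid) + 18]
10. n9.acc = 7  [7]
11. n10.env = 3  [terminal]
12. n9.idx = 15  [A.acc * 3 - 6]
13. n9.hot = "py"  ["py"]
14. n9.ok = "vr"  ["vr"]
15. n12.wid = "zm"  [terminal]
16. n13.fin = 25  [terminal]
17. n14.env = 12  [terminal]
18. n11.mk = false  [c.env > 12]
19. n11.ok = 3  [len(f.wid) + 1]
20. n8.cnt = 2  [A.idx - 13]
21. n8.tag = "p"  [if D.mk then A.hot else "p"]
22. n1.mk = true  [C.cnt > 1]
23. n1.ok = 21  [len(B.wid) + 19]
24. n17.wid = "qz"  [terminal]
25. n16.mk = true  [true]
26. n16.ok = 16  [len(f.wid) + 14]
27. n18.lim = 1  [terminal]
28. n21.fin = -8  [terminal]
29. n22.env = 26  [terminal]
30. n23.lab = 29  [terminal]
31. n20.ok = true  [e.fin == -8]
32. n20.lab = 23  [d.lab - 6]
33. n19.cnt = 12  [S.lab * -2 + 58]
34. n19.tag = "zk"  ["zk"]
35. n15.cnt = 12  [len(C₁.tag) + 10]
36. n15.tag = "zky"  [C₁.tag ++ "y"]
37. n24.wid = "wy"  [terminal]
38. n0.ok = false  [D.ok > 21]
39. n0.lab = 2  [D.ok - 19]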